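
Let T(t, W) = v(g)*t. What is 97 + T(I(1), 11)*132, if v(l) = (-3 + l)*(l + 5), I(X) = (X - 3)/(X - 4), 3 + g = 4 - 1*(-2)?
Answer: 97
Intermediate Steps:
g = 3 (g = -3 + (4 - 1*(-2)) = -3 + (4 + 2) = -3 + 6 = 3)
I(X) = (-3 + X)/(-4 + X)
v(l) = (-3 + l)*(5 + l)
T(t, W) = 0 (T(t, W) = (-15 + 3² + 2*3)*t = (-15 + 9 + 6)*t = 0*t = 0)
97 + T(I(1), 11)*132 = 97 + 0*132 = 97 + 0 = 97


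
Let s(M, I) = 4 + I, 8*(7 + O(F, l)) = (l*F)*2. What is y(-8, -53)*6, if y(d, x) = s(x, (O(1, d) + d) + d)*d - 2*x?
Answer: 1644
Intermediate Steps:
O(F, l) = -7 + F*l/4 (O(F, l) = -7 + ((l*F)*2)/8 = -7 + ((F*l)*2)/8 = -7 + (2*F*l)/8 = -7 + F*l/4)
y(d, x) = -2*x + d*(-3 + 9*d/4) (y(d, x) = (4 + (((-7 + (¼)*1*d) + d) + d))*d - 2*x = (4 + (((-7 + d/4) + d) + d))*d - 2*x = (4 + ((-7 + 5*d/4) + d))*d - 2*x = (4 + (-7 + 9*d/4))*d - 2*x = (-3 + 9*d/4)*d - 2*x = d*(-3 + 9*d/4) - 2*x = -2*x + d*(-3 + 9*d/4))
y(-8, -53)*6 = (-2*(-53) + (¾)*(-8)*(-4 + 3*(-8)))*6 = (106 + (¾)*(-8)*(-4 - 24))*6 = (106 + (¾)*(-8)*(-28))*6 = (106 + 168)*6 = 274*6 = 1644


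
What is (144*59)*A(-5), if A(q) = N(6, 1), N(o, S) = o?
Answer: 50976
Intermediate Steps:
A(q) = 6
(144*59)*A(-5) = (144*59)*6 = 8496*6 = 50976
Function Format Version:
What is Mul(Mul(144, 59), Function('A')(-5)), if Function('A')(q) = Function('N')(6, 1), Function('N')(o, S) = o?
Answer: 50976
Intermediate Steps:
Function('A')(q) = 6
Mul(Mul(144, 59), Function('A')(-5)) = Mul(Mul(144, 59), 6) = Mul(8496, 6) = 50976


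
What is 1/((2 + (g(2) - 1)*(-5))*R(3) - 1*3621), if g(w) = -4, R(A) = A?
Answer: -1/3540 ≈ -0.00028249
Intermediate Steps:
1/((2 + (g(2) - 1)*(-5))*R(3) - 1*3621) = 1/((2 + (-4 - 1)*(-5))*3 - 1*3621) = 1/((2 - 5*(-5))*3 - 3621) = 1/((2 + 25)*3 - 3621) = 1/(27*3 - 3621) = 1/(81 - 3621) = 1/(-3540) = -1/3540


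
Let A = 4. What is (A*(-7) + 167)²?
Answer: 19321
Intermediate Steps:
(A*(-7) + 167)² = (4*(-7) + 167)² = (-28 + 167)² = 139² = 19321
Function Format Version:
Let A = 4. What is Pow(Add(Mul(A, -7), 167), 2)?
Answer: 19321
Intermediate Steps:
Pow(Add(Mul(A, -7), 167), 2) = Pow(Add(Mul(4, -7), 167), 2) = Pow(Add(-28, 167), 2) = Pow(139, 2) = 19321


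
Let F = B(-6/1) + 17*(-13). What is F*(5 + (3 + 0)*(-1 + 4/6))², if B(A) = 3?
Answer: -3488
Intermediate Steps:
F = -218 (F = 3 + 17*(-13) = 3 - 221 = -218)
F*(5 + (3 + 0)*(-1 + 4/6))² = -218*(5 + (3 + 0)*(-1 + 4/6))² = -218*(5 + 3*(-1 + 4*(⅙)))² = -218*(5 + 3*(-1 + ⅔))² = -218*(5 + 3*(-⅓))² = -218*(5 - 1)² = -218*4² = -218*16 = -3488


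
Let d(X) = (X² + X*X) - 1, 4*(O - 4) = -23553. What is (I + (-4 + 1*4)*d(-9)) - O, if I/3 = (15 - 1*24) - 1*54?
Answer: 22781/4 ≈ 5695.3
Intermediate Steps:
O = -23537/4 (O = 4 + (¼)*(-23553) = 4 - 23553/4 = -23537/4 ≈ -5884.3)
I = -189 (I = 3*((15 - 1*24) - 1*54) = 3*((15 - 24) - 54) = 3*(-9 - 54) = 3*(-63) = -189)
d(X) = -1 + 2*X² (d(X) = (X² + X²) - 1 = 2*X² - 1 = -1 + 2*X²)
(I + (-4 + 1*4)*d(-9)) - O = (-189 + (-4 + 1*4)*(-1 + 2*(-9)²)) - 1*(-23537/4) = (-189 + (-4 + 4)*(-1 + 2*81)) + 23537/4 = (-189 + 0*(-1 + 162)) + 23537/4 = (-189 + 0*161) + 23537/4 = (-189 + 0) + 23537/4 = -189 + 23537/4 = 22781/4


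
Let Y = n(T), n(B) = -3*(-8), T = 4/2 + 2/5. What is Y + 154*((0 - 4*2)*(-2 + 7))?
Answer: -6136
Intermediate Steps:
T = 12/5 (T = 4*(½) + 2*(⅕) = 2 + ⅖ = 12/5 ≈ 2.4000)
n(B) = 24
Y = 24
Y + 154*((0 - 4*2)*(-2 + 7)) = 24 + 154*((0 - 4*2)*(-2 + 7)) = 24 + 154*((0 - 8)*5) = 24 + 154*(-8*5) = 24 + 154*(-40) = 24 - 6160 = -6136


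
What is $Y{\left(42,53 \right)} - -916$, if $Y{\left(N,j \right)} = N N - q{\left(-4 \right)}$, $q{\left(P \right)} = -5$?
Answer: $2685$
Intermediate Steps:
$Y{\left(N,j \right)} = 5 + N^{2}$ ($Y{\left(N,j \right)} = N N - -5 = N^{2} + 5 = 5 + N^{2}$)
$Y{\left(42,53 \right)} - -916 = \left(5 + 42^{2}\right) - -916 = \left(5 + 1764\right) + 916 = 1769 + 916 = 2685$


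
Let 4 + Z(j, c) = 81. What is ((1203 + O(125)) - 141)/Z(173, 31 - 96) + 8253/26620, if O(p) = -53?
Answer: 2499551/186340 ≈ 13.414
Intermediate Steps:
Z(j, c) = 77 (Z(j, c) = -4 + 81 = 77)
((1203 + O(125)) - 141)/Z(173, 31 - 96) + 8253/26620 = ((1203 - 53) - 141)/77 + 8253/26620 = (1150 - 141)*(1/77) + 8253*(1/26620) = 1009*(1/77) + 8253/26620 = 1009/77 + 8253/26620 = 2499551/186340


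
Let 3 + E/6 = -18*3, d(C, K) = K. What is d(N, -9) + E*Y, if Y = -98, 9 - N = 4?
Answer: 33507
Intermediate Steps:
N = 5 (N = 9 - 1*4 = 9 - 4 = 5)
E = -342 (E = -18 + 6*(-18*3) = -18 + 6*(-54) = -18 - 324 = -342)
d(N, -9) + E*Y = -9 - 342*(-98) = -9 + 33516 = 33507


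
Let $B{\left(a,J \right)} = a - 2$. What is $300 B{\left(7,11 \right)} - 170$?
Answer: $1330$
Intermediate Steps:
$B{\left(a,J \right)} = -2 + a$
$300 B{\left(7,11 \right)} - 170 = 300 \left(-2 + 7\right) - 170 = 300 \cdot 5 - 170 = 1500 - 170 = 1330$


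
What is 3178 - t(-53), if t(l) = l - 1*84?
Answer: 3315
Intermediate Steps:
t(l) = -84 + l (t(l) = l - 84 = -84 + l)
3178 - t(-53) = 3178 - (-84 - 53) = 3178 - 1*(-137) = 3178 + 137 = 3315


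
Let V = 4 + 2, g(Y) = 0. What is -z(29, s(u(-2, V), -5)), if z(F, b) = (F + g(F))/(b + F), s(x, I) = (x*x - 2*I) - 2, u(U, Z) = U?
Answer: -29/41 ≈ -0.70732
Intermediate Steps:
V = 6
s(x, I) = -2 + x² - 2*I (s(x, I) = (x² - 2*I) - 2 = -2 + x² - 2*I)
z(F, b) = F/(F + b) (z(F, b) = (F + 0)/(b + F) = F/(F + b))
-z(29, s(u(-2, V), -5)) = -29/(29 + (-2 + (-2)² - 2*(-5))) = -29/(29 + (-2 + 4 + 10)) = -29/(29 + 12) = -29/41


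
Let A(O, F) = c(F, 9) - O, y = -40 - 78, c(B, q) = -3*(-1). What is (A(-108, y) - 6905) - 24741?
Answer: -31535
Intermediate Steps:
c(B, q) = 3
y = -118
A(O, F) = 3 - O
(A(-108, y) - 6905) - 24741 = ((3 - 1*(-108)) - 6905) - 24741 = ((3 + 108) - 6905) - 24741 = (111 - 6905) - 24741 = -6794 - 24741 = -31535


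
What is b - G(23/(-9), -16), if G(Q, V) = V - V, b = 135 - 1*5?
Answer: 130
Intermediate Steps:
b = 130 (b = 135 - 5 = 130)
G(Q, V) = 0
b - G(23/(-9), -16) = 130 - 1*0 = 130 + 0 = 130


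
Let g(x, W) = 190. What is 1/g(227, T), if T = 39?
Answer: 1/190 ≈ 0.0052632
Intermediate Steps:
1/g(227, T) = 1/190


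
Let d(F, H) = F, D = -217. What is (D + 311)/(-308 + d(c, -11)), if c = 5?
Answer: -94/303 ≈ -0.31023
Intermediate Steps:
(D + 311)/(-308 + d(c, -11)) = (-217 + 311)/(-308 + 5) = 94/(-303) = 94*(-1/303) = -94/303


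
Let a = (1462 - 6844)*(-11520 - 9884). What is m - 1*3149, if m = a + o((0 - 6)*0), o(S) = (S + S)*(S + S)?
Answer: 115193179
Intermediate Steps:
a = 115196328 (a = -5382*(-21404) = 115196328)
o(S) = 4*S**2 (o(S) = (2*S)*(2*S) = 4*S**2)
m = 115196328 (m = 115196328 + 4*((0 - 6)*0)**2 = 115196328 + 4*(-6*0)**2 = 115196328 + 4*0**2 = 115196328 + 4*0 = 115196328 + 0 = 115196328)
m - 1*3149 = 115196328 - 1*3149 = 115196328 - 3149 = 115193179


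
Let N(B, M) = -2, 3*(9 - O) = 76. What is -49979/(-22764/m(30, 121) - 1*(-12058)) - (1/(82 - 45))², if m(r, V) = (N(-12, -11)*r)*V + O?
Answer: -1493830770453/360433570006 ≈ -4.1445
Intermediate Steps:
O = -49/3 (O = 9 - ⅓*76 = 9 - 76/3 = -49/3 ≈ -16.333)
m(r, V) = -49/3 - 2*V*r (m(r, V) = (-2*r)*V - 49/3 = -2*V*r - 49/3 = -49/3 - 2*V*r)
-49979/(-22764/m(30, 121) - 1*(-12058)) - (1/(82 - 45))² = -49979/(-22764/(-49/3 - 2*121*30) - 1*(-12058)) - (1/(82 - 45))² = -49979/(-22764/(-49/3 - 7260) + 12058) - (1/37)² = -49979/(-22764/(-21829/3) + 12058) - (1/37)² = -49979/(-22764*(-3/21829) + 12058) - 1*1/1369 = -49979/(68292/21829 + 12058) - 1/1369 = -49979/263282374/21829 - 1/1369 = -49979*21829/263282374 - 1/1369 = -1090991591/263282374 - 1/1369 = -1493830770453/360433570006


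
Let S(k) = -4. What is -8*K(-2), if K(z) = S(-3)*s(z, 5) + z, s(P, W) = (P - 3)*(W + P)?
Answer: -464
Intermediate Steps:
s(P, W) = (-3 + P)*(P + W)
K(z) = 60 - 7*z - 4*z² (K(z) = -4*(z² - 3*z - 3*5 + z*5) + z = -4*(z² - 3*z - 15 + 5*z) + z = -4*(-15 + z² + 2*z) + z = (60 - 8*z - 4*z²) + z = 60 - 7*z - 4*z²)
-8*K(-2) = -8*(60 - 7*(-2) - 4*(-2)²) = -8*(60 + 14 - 4*4) = -8*(60 + 14 - 16) = -8*58 = -464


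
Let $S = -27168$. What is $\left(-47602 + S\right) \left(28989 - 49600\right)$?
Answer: $1541084470$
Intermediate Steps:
$\left(-47602 + S\right) \left(28989 - 49600\right) = \left(-47602 - 27168\right) \left(28989 - 49600\right) = \left(-74770\right) \left(-20611\right) = 1541084470$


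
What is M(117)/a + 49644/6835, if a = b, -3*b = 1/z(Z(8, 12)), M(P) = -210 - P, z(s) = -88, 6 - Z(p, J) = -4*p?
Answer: -590002236/6835 ≈ -86321.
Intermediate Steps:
Z(p, J) = 6 + 4*p (Z(p, J) = 6 - (-4)*p = 6 + 4*p)
b = 1/264 (b = -1/3/(-88) = -1/3*(-1/88) = 1/264 ≈ 0.0037879)
a = 1/264 ≈ 0.0037879
M(117)/a + 49644/6835 = (-210 - 1*117)/(1/264) + 49644/6835 = (-210 - 117)*264 + 49644*(1/6835) = -327*264 + 49644/6835 = -86328 + 49644/6835 = -590002236/6835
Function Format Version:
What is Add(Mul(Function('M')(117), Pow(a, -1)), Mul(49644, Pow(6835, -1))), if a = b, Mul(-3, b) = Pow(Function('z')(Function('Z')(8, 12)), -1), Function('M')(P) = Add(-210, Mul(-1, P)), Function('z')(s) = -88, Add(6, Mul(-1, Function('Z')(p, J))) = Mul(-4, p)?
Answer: Rational(-590002236, 6835) ≈ -86321.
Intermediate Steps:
Function('Z')(p, J) = Add(6, Mul(4, p)) (Function('Z')(p, J) = Add(6, Mul(-1, Mul(-4, p))) = Add(6, Mul(4, p)))
b = Rational(1, 264) (b = Mul(Rational(-1, 3), Pow(-88, -1)) = Mul(Rational(-1, 3), Rational(-1, 88)) = Rational(1, 264) ≈ 0.0037879)
a = Rational(1, 264) ≈ 0.0037879
Add(Mul(Function('M')(117), Pow(a, -1)), Mul(49644, Pow(6835, -1))) = Add(Mul(Add(-210, Mul(-1, 117)), Pow(Rational(1, 264), -1)), Mul(49644, Pow(6835, -1))) = Add(Mul(Add(-210, -117), 264), Mul(49644, Rational(1, 6835))) = Add(Mul(-327, 264), Rational(49644, 6835)) = Add(-86328, Rational(49644, 6835)) = Rational(-590002236, 6835)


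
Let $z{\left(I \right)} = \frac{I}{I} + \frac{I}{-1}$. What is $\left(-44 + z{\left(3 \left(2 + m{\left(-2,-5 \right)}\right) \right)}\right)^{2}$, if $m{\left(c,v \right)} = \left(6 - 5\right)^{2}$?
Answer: $2704$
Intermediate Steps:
$m{\left(c,v \right)} = 1$ ($m{\left(c,v \right)} = 1^{2} = 1$)
$z{\left(I \right)} = 1 - I$ ($z{\left(I \right)} = 1 + I \left(-1\right) = 1 - I$)
$\left(-44 + z{\left(3 \left(2 + m{\left(-2,-5 \right)}\right) \right)}\right)^{2} = \left(-44 + \left(1 - 3 \left(2 + 1\right)\right)\right)^{2} = \left(-44 + \left(1 - 3 \cdot 3\right)\right)^{2} = \left(-44 + \left(1 - 9\right)\right)^{2} = \left(-44 - 8\right)^{2} = \left(-52\right)^{2} = 2704$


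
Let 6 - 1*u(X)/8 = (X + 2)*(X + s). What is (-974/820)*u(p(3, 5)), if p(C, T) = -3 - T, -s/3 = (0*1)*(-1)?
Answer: 81816/205 ≈ 399.10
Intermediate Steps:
s = 0 (s = -3*0*1*(-1) = -0*(-1) = -3*0 = 0)
u(X) = 48 - 8*X*(2 + X) (u(X) = 48 - 8*(X + 2)*(X + 0) = 48 - 8*(2 + X)*X = 48 - 8*X*(2 + X))
(-974/820)*u(p(3, 5)) = (-974/820)*(48 - 16*(-3 - 1*5) - 8*(-3 - 1*5)²) = (-974*1/820)*(48 - 16*(-3 - 5) - 8*(-3 - 5)²) = -487*(48 - 16*(-8) - 8*(-8)²)/410 = -487*(48 + 128 - 8*64)/410 = -487*(48 + 128 - 512)/410 = -487/410*(-336) = 81816/205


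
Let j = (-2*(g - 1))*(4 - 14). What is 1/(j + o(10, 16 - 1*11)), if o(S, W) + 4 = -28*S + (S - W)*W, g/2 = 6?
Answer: -1/39 ≈ -0.025641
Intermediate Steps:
g = 12 (g = 2*6 = 12)
o(S, W) = -4 - 28*S + W*(S - W) (o(S, W) = -4 + (-28*S + (S - W)*W) = -4 + (-28*S + W*(S - W)) = -4 - 28*S + W*(S - W))
j = 220 (j = (-2*(12 - 1))*(4 - 14) = -2*11*(-10) = -22*(-10) = 220)
1/(j + o(10, 16 - 1*11)) = 1/(220 + (-4 - (16 - 1*11)² - 28*10 + 10*(16 - 1*11))) = 1/(220 + (-4 - (16 - 11)² - 280 + 10*(16 - 11))) = 1/(220 + (-4 - 1*5² - 280 + 10*5)) = 1/(220 + (-4 - 1*25 - 280 + 50)) = 1/(220 + (-4 - 25 - 280 + 50)) = 1/(220 - 259) = 1/(-39) = -1/39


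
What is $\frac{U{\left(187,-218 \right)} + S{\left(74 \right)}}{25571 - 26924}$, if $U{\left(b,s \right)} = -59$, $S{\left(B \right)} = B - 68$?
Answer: $\frac{53}{1353} \approx 0.039172$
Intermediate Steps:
$S{\left(B \right)} = -68 + B$
$\frac{U{\left(187,-218 \right)} + S{\left(74 \right)}}{25571 - 26924} = \frac{-59 + \left(-68 + 74\right)}{25571 - 26924} = \frac{-59 + 6}{-1353} = \left(-53\right) \left(- \frac{1}{1353}\right) = \frac{53}{1353}$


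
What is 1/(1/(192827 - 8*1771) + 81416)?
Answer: 178659/14545701145 ≈ 1.2283e-5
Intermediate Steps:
1/(1/(192827 - 8*1771) + 81416) = 1/(1/(192827 - 14168) + 81416) = 1/(1/178659 + 81416) = 1/(14545701145/178659) = 178659/14545701145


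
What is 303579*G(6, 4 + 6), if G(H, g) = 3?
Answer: 910737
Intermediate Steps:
303579*G(6, 4 + 6) = 303579*3 = 910737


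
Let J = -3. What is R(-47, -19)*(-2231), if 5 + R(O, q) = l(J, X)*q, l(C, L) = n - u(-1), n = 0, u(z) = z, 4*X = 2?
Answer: 53544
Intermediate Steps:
X = ½ (X = (¼)*2 = ½ ≈ 0.50000)
l(C, L) = 1 (l(C, L) = 0 - 1*(-1) = 0 + 1 = 1)
R(O, q) = -5 + q (R(O, q) = -5 + 1*q = -5 + q)
R(-47, -19)*(-2231) = (-5 - 19)*(-2231) = -24*(-2231) = 53544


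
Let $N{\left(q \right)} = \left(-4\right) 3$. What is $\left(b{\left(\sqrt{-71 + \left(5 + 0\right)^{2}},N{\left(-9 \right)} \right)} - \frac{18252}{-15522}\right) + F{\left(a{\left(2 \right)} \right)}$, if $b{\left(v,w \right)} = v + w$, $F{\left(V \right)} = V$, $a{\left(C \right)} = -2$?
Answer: $- \frac{2552}{199} + i \sqrt{46} \approx -12.824 + 6.7823 i$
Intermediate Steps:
$N{\left(q \right)} = -12$
$\left(b{\left(\sqrt{-71 + \left(5 + 0\right)^{2}},N{\left(-9 \right)} \right)} - \frac{18252}{-15522}\right) + F{\left(a{\left(2 \right)} \right)} = \left(\left(\sqrt{-71 + \left(5 + 0\right)^{2}} - 12\right) - \frac{18252}{-15522}\right) - 2 = \left(\left(\sqrt{-71 + 5^{2}} - 12\right) - - \frac{234}{199}\right) - 2 = \left(\left(\sqrt{-71 + 25} - 12\right) + \frac{234}{199}\right) - 2 = \left(\left(\sqrt{-46} - 12\right) + \frac{234}{199}\right) - 2 = \left(\left(i \sqrt{46} - 12\right) + \frac{234}{199}\right) - 2 = \left(\left(-12 + i \sqrt{46}\right) + \frac{234}{199}\right) - 2 = \left(- \frac{2154}{199} + i \sqrt{46}\right) - 2 = - \frac{2552}{199} + i \sqrt{46}$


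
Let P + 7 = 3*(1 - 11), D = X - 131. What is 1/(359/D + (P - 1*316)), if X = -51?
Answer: -182/64605 ≈ -0.0028171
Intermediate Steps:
D = -182 (D = -51 - 131 = -182)
P = -37 (P = -7 + 3*(1 - 11) = -7 + 3*(-10) = -7 - 30 = -37)
1/(359/D + (P - 1*316)) = 1/(359/(-182) + (-37 - 1*316)) = 1/(359*(-1/182) + (-37 - 316)) = 1/(-359/182 - 353) = 1/(-64605/182) = -182/64605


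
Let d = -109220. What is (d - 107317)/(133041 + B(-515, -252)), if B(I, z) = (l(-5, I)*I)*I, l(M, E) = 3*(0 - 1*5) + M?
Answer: 216537/5171459 ≈ 0.041872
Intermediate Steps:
l(M, E) = -15 + M (l(M, E) = 3*(0 - 5) + M = 3*(-5) + M = -15 + M)
B(I, z) = -20*I**2 (B(I, z) = ((-15 - 5)*I)*I = (-20*I)*I = -20*I**2)
(d - 107317)/(133041 + B(-515, -252)) = (-109220 - 107317)/(133041 - 20*(-515)**2) = -216537/(133041 - 20*265225) = -216537/(133041 - 5304500) = -216537/(-5171459) = -216537*(-1/5171459) = 216537/5171459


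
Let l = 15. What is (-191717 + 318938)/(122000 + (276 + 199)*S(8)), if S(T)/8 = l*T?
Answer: 127221/578000 ≈ 0.22011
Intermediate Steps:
S(T) = 120*T (S(T) = 8*(15*T) = 120*T)
(-191717 + 318938)/(122000 + (276 + 199)*S(8)) = (-191717 + 318938)/(122000 + (276 + 199)*(120*8)) = 127221/(122000 + 475*960) = 127221/(122000 + 456000) = 127221/578000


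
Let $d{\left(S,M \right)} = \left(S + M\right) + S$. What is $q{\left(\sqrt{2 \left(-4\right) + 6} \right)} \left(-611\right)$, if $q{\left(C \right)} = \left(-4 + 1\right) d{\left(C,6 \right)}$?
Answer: $10998 + 3666 i \sqrt{2} \approx 10998.0 + 5184.5 i$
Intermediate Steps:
$d{\left(S,M \right)} = M + 2 S$ ($d{\left(S,M \right)} = \left(M + S\right) + S = M + 2 S$)
$q{\left(C \right)} = -18 - 6 C$ ($q{\left(C \right)} = \left(-4 + 1\right) \left(6 + 2 C\right) = - 3 \left(6 + 2 C\right) = -18 - 6 C$)
$q{\left(\sqrt{2 \left(-4\right) + 6} \right)} \left(-611\right) = \left(-18 - 6 \sqrt{2 \left(-4\right) + 6}\right) \left(-611\right) = \left(-18 - 6 \sqrt{-8 + 6}\right) \left(-611\right) = \left(-18 - 6 \sqrt{-2}\right) \left(-611\right) = \left(-18 - 6 i \sqrt{2}\right) \left(-611\right) = 10998 + 3666 i \sqrt{2}$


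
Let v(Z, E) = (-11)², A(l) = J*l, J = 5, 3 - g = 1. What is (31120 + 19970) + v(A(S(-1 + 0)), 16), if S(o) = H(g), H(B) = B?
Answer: 51211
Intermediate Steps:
g = 2 (g = 3 - 1*1 = 3 - 1 = 2)
S(o) = 2
A(l) = 5*l
v(Z, E) = 121
(31120 + 19970) + v(A(S(-1 + 0)), 16) = (31120 + 19970) + 121 = 51090 + 121 = 51211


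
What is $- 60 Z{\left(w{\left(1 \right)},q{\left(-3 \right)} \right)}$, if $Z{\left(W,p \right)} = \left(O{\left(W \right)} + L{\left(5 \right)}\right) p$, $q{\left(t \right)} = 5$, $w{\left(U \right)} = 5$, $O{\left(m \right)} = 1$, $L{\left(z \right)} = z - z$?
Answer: $-300$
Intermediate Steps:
$L{\left(z \right)} = 0$
$Z{\left(W,p \right)} = p$ ($Z{\left(W,p \right)} = \left(1 + 0\right) p = 1 p = p$)
$- 60 Z{\left(w{\left(1 \right)},q{\left(-3 \right)} \right)} = \left(-60\right) 5 = -300$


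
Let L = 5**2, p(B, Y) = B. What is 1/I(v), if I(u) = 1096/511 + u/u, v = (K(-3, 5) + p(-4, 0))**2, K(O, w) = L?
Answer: 511/1607 ≈ 0.31798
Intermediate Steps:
L = 25
K(O, w) = 25
v = 441 (v = (25 - 4)**2 = 21**2 = 441)
I(u) = 1607/511 (I(u) = 1096*(1/511) + 1 = 1096/511 + 1 = 1607/511)
1/I(v) = 1/(1607/511) = 511/1607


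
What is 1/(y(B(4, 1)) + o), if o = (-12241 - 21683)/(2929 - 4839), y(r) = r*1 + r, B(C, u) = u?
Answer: 955/18872 ≈ 0.050604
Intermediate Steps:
y(r) = 2*r (y(r) = r + r = 2*r)
o = 16962/955 (o = -33924/(-1910) = -33924*(-1/1910) = 16962/955 ≈ 17.761)
1/(y(B(4, 1)) + o) = 1/(2*1 + 16962/955) = 1/(2 + 16962/955) = 1/(18872/955) = 955/18872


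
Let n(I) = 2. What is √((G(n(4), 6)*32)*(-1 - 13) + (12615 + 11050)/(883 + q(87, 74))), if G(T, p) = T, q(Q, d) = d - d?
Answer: 11*I*√5600869/883 ≈ 29.482*I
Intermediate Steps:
q(Q, d) = 0
√((G(n(4), 6)*32)*(-1 - 13) + (12615 + 11050)/(883 + q(87, 74))) = √((2*32)*(-1 - 13) + (12615 + 11050)/(883 + 0)) = √(64*(-14) + 23665/883) = √(-896 + 23665*(1/883)) = √(-896 + 23665/883) = √(-767503/883) = 11*I*√5600869/883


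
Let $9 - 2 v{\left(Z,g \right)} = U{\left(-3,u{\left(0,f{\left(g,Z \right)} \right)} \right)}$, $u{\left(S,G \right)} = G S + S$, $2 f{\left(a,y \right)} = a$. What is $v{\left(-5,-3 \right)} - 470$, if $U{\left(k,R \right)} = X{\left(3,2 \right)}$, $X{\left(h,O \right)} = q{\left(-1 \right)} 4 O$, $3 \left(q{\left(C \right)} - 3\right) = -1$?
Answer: $- \frac{2857}{6} \approx -476.17$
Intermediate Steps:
$f{\left(a,y \right)} = \frac{a}{2}$
$q{\left(C \right)} = \frac{8}{3}$ ($q{\left(C \right)} = 3 + \frac{1}{3} \left(-1\right) = 3 - \frac{1}{3} = \frac{8}{3}$)
$u{\left(S,G \right)} = S + G S$
$X{\left(h,O \right)} = \frac{32 O}{3}$ ($X{\left(h,O \right)} = \frac{8}{3} \cdot 4 O = \frac{32 O}{3}$)
$U{\left(k,R \right)} = \frac{64}{3}$ ($U{\left(k,R \right)} = \frac{32}{3} \cdot 2 = \frac{64}{3}$)
$v{\left(Z,g \right)} = - \frac{37}{6}$ ($v{\left(Z,g \right)} = \frac{9}{2} - \frac{32}{3} = - \frac{37}{6}$)
$v{\left(-5,-3 \right)} - 470 = - \frac{37}{6} - 470 = - \frac{2857}{6}$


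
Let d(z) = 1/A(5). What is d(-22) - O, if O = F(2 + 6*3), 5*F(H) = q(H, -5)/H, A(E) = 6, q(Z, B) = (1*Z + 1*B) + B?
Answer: 1/15 ≈ 0.066667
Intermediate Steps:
q(Z, B) = Z + 2*B (q(Z, B) = (Z + B) + B = (B + Z) + B = Z + 2*B)
F(H) = (-10 + H)/(5*H) (F(H) = ((H + 2*(-5))/H)/5 = ((H - 10)/H)/5 = ((-10 + H)/H)/5 = (-10 + H)/(5*H))
O = ⅒ (O = (-10 + (2 + 6*3))/(5*(2 + 6*3)) = (-10 + (2 + 18))/(5*(2 + 18)) = (⅕)*(-10 + 20)/20 = (⅕)*(1/20)*10 = ⅒ ≈ 0.10000)
d(z) = ⅙ (d(z) = 1/6 = ⅙)
d(-22) - O = ⅙ - 1*⅒ = ⅙ - ⅒ = 1/15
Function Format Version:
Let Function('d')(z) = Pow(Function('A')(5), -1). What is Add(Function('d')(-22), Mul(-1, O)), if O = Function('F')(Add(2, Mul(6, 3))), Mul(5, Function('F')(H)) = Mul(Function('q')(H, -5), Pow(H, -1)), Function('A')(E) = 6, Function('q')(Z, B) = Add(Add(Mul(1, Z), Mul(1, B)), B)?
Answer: Rational(1, 15) ≈ 0.066667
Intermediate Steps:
Function('q')(Z, B) = Add(Z, Mul(2, B)) (Function('q')(Z, B) = Add(Add(Z, B), B) = Add(Add(B, Z), B) = Add(Z, Mul(2, B)))
Function('F')(H) = Mul(Rational(1, 5), Pow(H, -1), Add(-10, H)) (Function('F')(H) = Mul(Rational(1, 5), Mul(Add(H, Mul(2, -5)), Pow(H, -1))) = Mul(Rational(1, 5), Mul(Add(H, -10), Pow(H, -1))) = Mul(Rational(1, 5), Mul(Add(-10, H), Pow(H, -1))) = Mul(Rational(1, 5), Mul(Pow(H, -1), Add(-10, H))) = Mul(Rational(1, 5), Pow(H, -1), Add(-10, H)))
O = Rational(1, 10) (O = Mul(Rational(1, 5), Pow(Add(2, Mul(6, 3)), -1), Add(-10, Add(2, Mul(6, 3)))) = Mul(Rational(1, 5), Pow(Add(2, 18), -1), Add(-10, Add(2, 18))) = Mul(Rational(1, 5), Pow(20, -1), Add(-10, 20)) = Mul(Rational(1, 5), Rational(1, 20), 10) = Rational(1, 10) ≈ 0.10000)
Function('d')(z) = Rational(1, 6) (Function('d')(z) = Pow(6, -1) = Rational(1, 6))
Add(Function('d')(-22), Mul(-1, O)) = Add(Rational(1, 6), Mul(-1, Rational(1, 10))) = Add(Rational(1, 6), Rational(-1, 10)) = Rational(1, 15)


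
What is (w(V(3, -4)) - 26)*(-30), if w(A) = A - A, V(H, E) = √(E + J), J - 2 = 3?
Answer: 780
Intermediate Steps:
J = 5 (J = 2 + 3 = 5)
V(H, E) = √(5 + E) (V(H, E) = √(E + 5) = √(5 + E))
w(A) = 0
(w(V(3, -4)) - 26)*(-30) = (0 - 26)*(-30) = -26*(-30) = 780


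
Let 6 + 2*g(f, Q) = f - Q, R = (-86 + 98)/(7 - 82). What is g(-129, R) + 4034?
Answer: 198329/50 ≈ 3966.6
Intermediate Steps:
R = -4/25 (R = 12/(-75) = 12*(-1/75) = -4/25 ≈ -0.16000)
g(f, Q) = -3 + f/2 - Q/2 (g(f, Q) = -3 + (f - Q)/2 = -3 + (f/2 - Q/2) = -3 + f/2 - Q/2)
g(-129, R) + 4034 = (-3 + (1/2)*(-129) - 1/2*(-4/25)) + 4034 = (-3 - 129/2 + 2/25) + 4034 = -3371/50 + 4034 = 198329/50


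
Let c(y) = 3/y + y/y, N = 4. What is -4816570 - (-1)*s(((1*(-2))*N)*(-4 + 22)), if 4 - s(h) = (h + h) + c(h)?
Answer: -231181391/48 ≈ -4.8163e+6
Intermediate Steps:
c(y) = 1 + 3/y (c(y) = 3/y + 1 = 1 + 3/y)
s(h) = 4 - 2*h - (3 + h)/h (s(h) = 4 - ((h + h) + (3 + h)/h) = 4 - (2*h + (3 + h)/h) = 4 + (-2*h - (3 + h)/h) = 4 - 2*h - (3 + h)/h)
-4816570 - (-1)*s(((1*(-2))*N)*(-4 + 22)) = -4816570 - (-1)*(3 - 3*(-1/(8*(-4 + 22))) - 2*(1*(-2))*4*(-4 + 22)) = -4816570 - (-1)*(3 - 3/(-2*4*18) - 2*(-2*4)*18) = -4816570 - (-1)*(3 - 3/((-8*18)) - (-16)*18) = -4816570 - (-1)*(3 - 3/(-144) - 2*(-144)) = -4816570 - (-1)*(3 - 3*(-1/144) + 288) = -4816570 - (-1)*(3 + 1/48 + 288) = -4816570 - (-1)*13969/48 = -4816570 - 1*(-13969/48) = -4816570 + 13969/48 = -231181391/48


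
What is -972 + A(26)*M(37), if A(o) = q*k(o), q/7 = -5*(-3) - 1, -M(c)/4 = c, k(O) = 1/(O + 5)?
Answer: -44636/31 ≈ -1439.9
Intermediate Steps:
k(O) = 1/(5 + O)
M(c) = -4*c
q = 98 (q = 7*(-5*(-3) - 1) = 7*(15 - 1) = 7*14 = 98)
A(o) = 98/(5 + o)
-972 + A(26)*M(37) = -972 + (98/(5 + 26))*(-4*37) = -972 + (98/31)*(-148) = -972 - 14504/31 = -44636/31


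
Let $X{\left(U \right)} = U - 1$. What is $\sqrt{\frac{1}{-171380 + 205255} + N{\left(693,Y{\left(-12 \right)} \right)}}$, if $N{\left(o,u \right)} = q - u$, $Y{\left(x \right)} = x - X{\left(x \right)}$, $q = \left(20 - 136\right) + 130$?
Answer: $\frac{2 \sqrt{149177370}}{6775} \approx 3.6056$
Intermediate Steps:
$X{\left(U \right)} = -1 + U$
$q = 14$ ($q = -116 + 130 = 14$)
$Y{\left(x \right)} = 1$ ($Y{\left(x \right)} = x - \left(-1 + x\right) = 1$)
$N{\left(o,u \right)} = 14 - u$
$\sqrt{\frac{1}{-171380 + 205255} + N{\left(693,Y{\left(-12 \right)} \right)}} = \sqrt{\frac{1}{-171380 + 205255} + \left(14 - 1\right)} = \sqrt{\frac{1}{33875} + \left(14 - 1\right)} = \sqrt{\frac{1}{33875} + 13} = \sqrt{\frac{440376}{33875}} = \frac{2 \sqrt{149177370}}{6775}$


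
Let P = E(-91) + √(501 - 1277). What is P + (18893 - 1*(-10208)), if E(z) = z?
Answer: 29010 + 2*I*√194 ≈ 29010.0 + 27.857*I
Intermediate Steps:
P = -91 + 2*I*√194 (P = -91 + √(501 - 1277) = -91 + √(-776) = -91 + 2*I*√194 ≈ -91.0 + 27.857*I)
P + (18893 - 1*(-10208)) = (-91 + 2*I*√194) + (18893 - 1*(-10208)) = (-91 + 2*I*√194) + (18893 + 10208) = (-91 + 2*I*√194) + 29101 = 29010 + 2*I*√194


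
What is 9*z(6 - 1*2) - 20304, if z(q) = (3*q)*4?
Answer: -19872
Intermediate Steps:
z(q) = 12*q
9*z(6 - 1*2) - 20304 = 9*(12*(6 - 1*2)) - 20304 = 9*(12*(6 - 2)) - 20304 = 9*(12*4) - 20304 = 9*48 - 20304 = 432 - 20304 = -19872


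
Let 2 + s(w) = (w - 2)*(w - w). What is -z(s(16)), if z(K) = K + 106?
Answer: -104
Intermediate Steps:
s(w) = -2 (s(w) = -2 + (w - 2)*(w - w) = -2 + (-2 + w)*0 = -2 + 0 = -2)
z(K) = 106 + K
-z(s(16)) = -(106 - 2) = -1*104 = -104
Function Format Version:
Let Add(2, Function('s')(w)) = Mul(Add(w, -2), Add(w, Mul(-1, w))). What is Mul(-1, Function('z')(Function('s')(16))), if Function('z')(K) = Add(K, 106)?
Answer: -104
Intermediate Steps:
Function('s')(w) = -2 (Function('s')(w) = Add(-2, Mul(Add(w, -2), Add(w, Mul(-1, w)))) = Add(-2, Mul(Add(-2, w), 0)) = Add(-2, 0) = -2)
Function('z')(K) = Add(106, K)
Mul(-1, Function('z')(Function('s')(16))) = Mul(-1, Add(106, -2)) = Mul(-1, 104) = -104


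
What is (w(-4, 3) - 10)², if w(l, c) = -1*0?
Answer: 100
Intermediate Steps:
w(l, c) = 0
(w(-4, 3) - 10)² = (0 - 10)² = (-10)² = 100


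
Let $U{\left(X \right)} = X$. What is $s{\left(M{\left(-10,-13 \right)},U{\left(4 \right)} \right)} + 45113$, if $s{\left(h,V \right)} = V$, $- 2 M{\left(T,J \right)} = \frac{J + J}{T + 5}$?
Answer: $45117$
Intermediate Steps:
$M{\left(T,J \right)} = - \frac{J}{5 + T}$ ($M{\left(T,J \right)} = - \frac{\left(J + J\right) \frac{1}{T + 5}}{2} = - \frac{2 J \frac{1}{5 + T}}{2} = - \frac{J}{5 + T}$)
$s{\left(M{\left(-10,-13 \right)},U{\left(4 \right)} \right)} + 45113 = 4 + 45113 = 45117$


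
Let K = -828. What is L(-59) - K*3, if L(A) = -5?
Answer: 2479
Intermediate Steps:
L(-59) - K*3 = -5 - (-828)*3 = -5 - 1*(-2484) = -5 + 2484 = 2479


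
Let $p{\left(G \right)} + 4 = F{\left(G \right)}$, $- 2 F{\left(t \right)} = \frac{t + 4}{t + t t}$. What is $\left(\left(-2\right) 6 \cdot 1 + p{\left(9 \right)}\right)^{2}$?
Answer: $\frac{8369449}{32400} \approx 258.32$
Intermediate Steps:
$F{\left(t \right)} = - \frac{4 + t}{2 \left(t + t^{2}\right)}$ ($F{\left(t \right)} = - \frac{\left(t + 4\right) \frac{1}{t + t t}}{2} = - \frac{\left(4 + t\right) \frac{1}{t + t^{2}}}{2} = - \frac{\frac{1}{t + t^{2}} \left(4 + t\right)}{2} = - \frac{4 + t}{2 \left(t + t^{2}\right)}$)
$p{\left(G \right)} = -4 + \frac{-4 - G}{2 G \left(1 + G\right)}$
$\left(\left(-2\right) 6 \cdot 1 + p{\left(9 \right)}\right)^{2} = \left(\left(-2\right) 6 \cdot 1 + \frac{-4 - 9 - 72 \left(1 + 9\right)}{2 \cdot 9 \left(1 + 9\right)}\right)^{2} = \left(\left(-12\right) 1 + \frac{1}{2} \cdot \frac{1}{9} \cdot \frac{1}{10} \left(-4 - 9 - 72 \cdot 10\right)\right)^{2} = \left(-12 + \frac{1}{2} \cdot \frac{1}{9} \cdot \frac{1}{10} \left(-4 - 9 - 720\right)\right)^{2} = \left(-12 + \frac{1}{2} \cdot \frac{1}{9} \cdot \frac{1}{10} \left(-733\right)\right)^{2} = \left(-12 - \frac{733}{180}\right)^{2} = \left(- \frac{2893}{180}\right)^{2} = \frac{8369449}{32400}$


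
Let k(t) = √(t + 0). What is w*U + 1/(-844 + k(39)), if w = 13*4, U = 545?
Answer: 20186496136/712297 - √39/712297 ≈ 28340.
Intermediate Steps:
k(t) = √t
w = 52
w*U + 1/(-844 + k(39)) = 52*545 + 1/(-844 + √39) = 28340 + 1/(-844 + √39)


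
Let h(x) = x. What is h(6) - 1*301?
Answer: -295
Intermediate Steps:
h(6) - 1*301 = 6 - 1*301 = 6 - 301 = -295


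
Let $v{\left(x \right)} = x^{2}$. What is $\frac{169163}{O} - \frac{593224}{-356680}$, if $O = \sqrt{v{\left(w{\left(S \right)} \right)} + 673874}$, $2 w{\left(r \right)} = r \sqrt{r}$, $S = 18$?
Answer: $\frac{74153}{44585} + \frac{169163 \sqrt{168833}}{337666} \approx 207.51$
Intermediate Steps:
$w{\left(r \right)} = \frac{r^{\frac{3}{2}}}{2}$ ($w{\left(r \right)} = \frac{r \sqrt{r}}{2} = \frac{r^{\frac{3}{2}}}{2}$)
$O = 2 \sqrt{168833}$ ($O = \sqrt{\left(\frac{18^{\frac{3}{2}}}{2}\right)^{2} + 673874} = \sqrt{\left(\frac{54 \sqrt{2}}{2}\right)^{2} + 673874} = \sqrt{\left(27 \sqrt{2}\right)^{2} + 673874} = \sqrt{1458 + 673874} = \sqrt{675332} = 2 \sqrt{168833} \approx 821.79$)
$\frac{169163}{O} - \frac{593224}{-356680} = \frac{169163}{2 \sqrt{168833}} - \frac{593224}{-356680} = 169163 \frac{\sqrt{168833}}{337666} - - \frac{74153}{44585} = \frac{169163 \sqrt{168833}}{337666} + \frac{74153}{44585} = \frac{74153}{44585} + \frac{169163 \sqrt{168833}}{337666}$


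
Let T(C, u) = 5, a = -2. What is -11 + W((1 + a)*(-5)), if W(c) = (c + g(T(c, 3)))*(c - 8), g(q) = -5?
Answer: -11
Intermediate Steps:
W(c) = (-8 + c)*(-5 + c) (W(c) = (c - 5)*(c - 8) = (-5 + c)*(-8 + c) = (-8 + c)*(-5 + c))
-11 + W((1 + a)*(-5)) = -11 + (40 + ((1 - 2)*(-5))² - 13*(1 - 2)*(-5)) = -11 + (40 + (-1*(-5))² - (-13)*(-5)) = -11 + (40 + 5² - 13*5) = -11 + (40 + 25 - 65) = -11 + 0 = -11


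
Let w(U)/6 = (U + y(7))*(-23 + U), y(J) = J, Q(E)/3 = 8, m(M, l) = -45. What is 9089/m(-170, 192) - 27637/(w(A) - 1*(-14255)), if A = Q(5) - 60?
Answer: -224115034/1103445 ≈ -203.10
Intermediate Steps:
Q(E) = 24 (Q(E) = 3*8 = 24)
A = -36 (A = 24 - 60 = -36)
w(U) = 6*(-23 + U)*(7 + U) (w(U) = 6*((U + 7)*(-23 + U)) = 6*((7 + U)*(-23 + U)) = 6*((-23 + U)*(7 + U)) = 6*(-23 + U)*(7 + U))
9089/m(-170, 192) - 27637/(w(A) - 1*(-14255)) = 9089/(-45) - 27637/((-966 - 96*(-36) + 6*(-36)²) - 1*(-14255)) = 9089*(-1/45) - 27637/((-966 + 3456 + 6*1296) + 14255) = -9089/45 - 27637/((-966 + 3456 + 7776) + 14255) = -9089/45 - 27637/(10266 + 14255) = -9089/45 - 27637/24521 = -224115034/1103445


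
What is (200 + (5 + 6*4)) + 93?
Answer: 322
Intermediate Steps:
(200 + (5 + 6*4)) + 93 = (200 + (5 + 24)) + 93 = (200 + 29) + 93 = 229 + 93 = 322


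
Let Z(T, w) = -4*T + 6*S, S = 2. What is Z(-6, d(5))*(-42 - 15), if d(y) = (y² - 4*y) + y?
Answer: -2052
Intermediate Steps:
d(y) = y² - 3*y
Z(T, w) = 12 - 4*T (Z(T, w) = -4*T + 6*2 = -4*T + 12 = 12 - 4*T)
Z(-6, d(5))*(-42 - 15) = (12 - 4*(-6))*(-42 - 15) = (12 + 24)*(-57) = 36*(-57) = -2052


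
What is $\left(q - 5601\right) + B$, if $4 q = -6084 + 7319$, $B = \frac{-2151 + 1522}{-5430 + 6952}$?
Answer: $- \frac{16110867}{3044} \approx -5292.7$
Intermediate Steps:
$B = - \frac{629}{1522} \approx -0.41327$
$q = \frac{1235}{4}$ ($q = \frac{-6084 + 7319}{4} = \frac{1}{4} \cdot 1235 = \frac{1235}{4} \approx 308.75$)
$\left(q - 5601\right) + B = \left(\frac{1235}{4} - 5601\right) - \frac{629}{1522} = - \frac{21169}{4} - \frac{629}{1522} = - \frac{16110867}{3044}$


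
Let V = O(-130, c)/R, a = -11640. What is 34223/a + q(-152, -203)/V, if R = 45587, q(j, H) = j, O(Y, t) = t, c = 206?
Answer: -40331608649/1198920 ≈ -33640.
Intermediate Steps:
V = 206/45587 ≈ 0.0045188
34223/a + q(-152, -203)/V = 34223/(-11640) - 152/206/45587 = 34223*(-1/11640) - 152*45587/206 = -34223/11640 - 3464612/103 = -40331608649/1198920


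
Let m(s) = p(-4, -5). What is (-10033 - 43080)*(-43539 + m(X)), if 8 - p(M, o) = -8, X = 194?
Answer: 2311637099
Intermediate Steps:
p(M, o) = 16 (p(M, o) = 8 - 1*(-8) = 8 + 8 = 16)
m(s) = 16
(-10033 - 43080)*(-43539 + m(X)) = (-10033 - 43080)*(-43539 + 16) = -53113*(-43523) = 2311637099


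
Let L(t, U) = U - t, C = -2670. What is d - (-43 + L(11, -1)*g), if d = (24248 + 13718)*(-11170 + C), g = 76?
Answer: -525448485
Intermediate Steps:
d = -525449440 (d = (24248 + 13718)*(-11170 - 2670) = 37966*(-13840) = -525449440)
d - (-43 + L(11, -1)*g) = -525449440 - (-43 + (-1 - 1*11)*76) = -525449440 - (-43 + (-1 - 11)*76) = -525449440 - (-43 - 12*76) = -525449440 - (-43 - 912) = -525449440 - 1*(-955) = -525449440 + 955 = -525448485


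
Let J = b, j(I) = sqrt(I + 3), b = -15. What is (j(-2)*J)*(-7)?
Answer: 105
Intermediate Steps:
j(I) = sqrt(3 + I)
J = -15
(j(-2)*J)*(-7) = (sqrt(3 - 2)*(-15))*(-7) = (sqrt(1)*(-15))*(-7) = (1*(-15))*(-7) = -15*(-7) = 105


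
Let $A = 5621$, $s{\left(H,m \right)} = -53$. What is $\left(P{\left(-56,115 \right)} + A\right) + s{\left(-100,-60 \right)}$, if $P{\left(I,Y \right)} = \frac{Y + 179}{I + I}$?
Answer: $\frac{44523}{8} \approx 5565.4$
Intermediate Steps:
$P{\left(I,Y \right)} = \frac{179 + Y}{2 I}$
$\left(P{\left(-56,115 \right)} + A\right) + s{\left(-100,-60 \right)} = \left(\frac{179 + 115}{2 \left(-56\right)} + 5621\right) - 53 = \left(\frac{1}{2} \left(- \frac{1}{56}\right) 294 + 5621\right) - 53 = \left(- \frac{21}{8} + 5621\right) - 53 = \frac{44947}{8} - 53 = \frac{44523}{8}$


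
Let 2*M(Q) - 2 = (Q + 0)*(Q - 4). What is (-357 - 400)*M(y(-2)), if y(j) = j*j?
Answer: -757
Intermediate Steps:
y(j) = j**2
M(Q) = 1 + Q*(-4 + Q)/2 (M(Q) = 1 + ((Q + 0)*(Q - 4))/2 = 1 + (Q*(-4 + Q))/2 = 1 + Q*(-4 + Q)/2)
(-357 - 400)*M(y(-2)) = (-357 - 400)*(1 + ((-2)**2)**2/2 - 2*(-2)**2) = -757*(1 + (1/2)*4**2 - 2*4) = -757*(1 + (1/2)*16 - 8) = -757*(1 + 8 - 8) = -757*1 = -757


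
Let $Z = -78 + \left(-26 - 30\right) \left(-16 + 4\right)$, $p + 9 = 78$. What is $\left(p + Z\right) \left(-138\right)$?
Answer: $-91494$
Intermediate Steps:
$p = 69$ ($p = -9 + 78 = 69$)
$Z = 594$ ($Z = -78 - -672 = -78 + 672 = 594$)
$\left(p + Z\right) \left(-138\right) = \left(69 + 594\right) \left(-138\right) = 663 \left(-138\right) = -91494$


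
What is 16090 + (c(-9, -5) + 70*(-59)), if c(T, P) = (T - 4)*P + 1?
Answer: 12026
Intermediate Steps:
c(T, P) = 1 + P*(-4 + T) (c(T, P) = (-4 + T)*P + 1 = P*(-4 + T) + 1 = 1 + P*(-4 + T))
16090 + (c(-9, -5) + 70*(-59)) = 16090 + ((1 - 4*(-5) - 5*(-9)) + 70*(-59)) = 16090 + ((1 + 20 + 45) - 4130) = 16090 + (66 - 4130) = 16090 - 4064 = 12026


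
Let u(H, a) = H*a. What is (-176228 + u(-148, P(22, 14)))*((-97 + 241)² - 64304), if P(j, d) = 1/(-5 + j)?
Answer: 130530773632/17 ≈ 7.6783e+9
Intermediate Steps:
(-176228 + u(-148, P(22, 14)))*((-97 + 241)² - 64304) = (-176228 - 148/(-5 + 22))*((-97 + 241)² - 64304) = (-176228 - 148/17)*(144² - 64304) = (-176228 - 148*1/17)*(20736 - 64304) = (-176228 - 148/17)*(-43568) = -2996024/17*(-43568) = 130530773632/17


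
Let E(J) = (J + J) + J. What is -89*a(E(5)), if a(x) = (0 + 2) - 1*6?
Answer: 356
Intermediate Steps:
E(J) = 3*J (E(J) = 2*J + J = 3*J)
a(x) = -4 (a(x) = 2 - 6 = -4)
-89*a(E(5)) = -89*(-4) = 356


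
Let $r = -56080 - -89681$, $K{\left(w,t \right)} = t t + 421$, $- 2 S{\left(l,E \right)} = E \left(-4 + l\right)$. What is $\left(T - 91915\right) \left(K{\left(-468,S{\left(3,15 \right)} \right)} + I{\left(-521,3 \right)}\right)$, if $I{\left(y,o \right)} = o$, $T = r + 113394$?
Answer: $26452170$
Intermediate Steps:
$S{\left(l,E \right)} = - \frac{E \left(-4 + l\right)}{2}$
$K{\left(w,t \right)} = 421 + t^{2}$ ($K{\left(w,t \right)} = t^{2} + 421 = 421 + t^{2}$)
$r = 33601$ ($r = -56080 + 89681 = 33601$)
$T = 146995$ ($T = 33601 + 113394 = 146995$)
$\left(T - 91915\right) \left(K{\left(-468,S{\left(3,15 \right)} \right)} + I{\left(-521,3 \right)}\right) = \left(146995 - 91915\right) \left(\left(421 + \left(\frac{1}{2} \cdot 15 \left(4 - 3\right)\right)^{2}\right) + 3\right) = 55080 \left(\left(421 + \left(\frac{1}{2} \cdot 15 \left(4 - 3\right)\right)^{2}\right) + 3\right) = 55080 \left(\left(421 + \left(\frac{1}{2} \cdot 15 \cdot 1\right)^{2}\right) + 3\right) = 55080 \left(\left(421 + \left(\frac{15}{2}\right)^{2}\right) + 3\right) = 55080 \left(\left(421 + \frac{225}{4}\right) + 3\right) = 55080 \left(\frac{1909}{4} + 3\right) = 55080 \cdot \frac{1921}{4} = 26452170$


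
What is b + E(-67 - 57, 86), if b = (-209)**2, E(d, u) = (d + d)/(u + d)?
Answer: 830063/19 ≈ 43688.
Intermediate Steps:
E(d, u) = 2*d/(d + u) (E(d, u) = (2*d)/(d + u) = 2*d/(d + u))
b = 43681
b + E(-67 - 57, 86) = 43681 + 2*(-67 - 57)/((-67 - 57) + 86) = 43681 + 2*(-124)/(-124 + 86) = 43681 + 2*(-124)/(-38) = 43681 + 2*(-124)*(-1/38) = 43681 + 124/19 = 830063/19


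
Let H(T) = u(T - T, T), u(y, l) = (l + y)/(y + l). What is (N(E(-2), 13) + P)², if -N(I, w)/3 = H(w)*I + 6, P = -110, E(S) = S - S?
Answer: 16384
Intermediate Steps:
u(y, l) = 1 (u(y, l) = (l + y)/(l + y) = 1)
H(T) = 1
E(S) = 0
N(I, w) = -18 - 3*I (N(I, w) = -3*(1*I + 6) = -3*(I + 6) = -3*(6 + I) = -18 - 3*I)
(N(E(-2), 13) + P)² = ((-18 - 3*0) - 110)² = ((-18 + 0) - 110)² = (-18 - 110)² = (-128)² = 16384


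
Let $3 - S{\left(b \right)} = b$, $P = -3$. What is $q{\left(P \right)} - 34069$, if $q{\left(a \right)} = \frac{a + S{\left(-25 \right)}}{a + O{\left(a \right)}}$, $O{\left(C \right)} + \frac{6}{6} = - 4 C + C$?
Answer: $-34064$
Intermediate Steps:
$O{\left(C \right)} = -1 - 3 C$ ($O{\left(C \right)} = -1 + \left(- 4 C + C\right) = -1 - 3 C$)
$S{\left(b \right)} = 3 - b$
$q{\left(a \right)} = \frac{28 + a}{-1 - 2 a}$ ($q{\left(a \right)} = \frac{a + \left(3 - -25\right)}{a - \left(1 + 3 a\right)} = \frac{a + \left(3 + 25\right)}{-1 - 2 a} = \frac{a + 28}{-1 - 2 a} = \frac{28 + a}{-1 - 2 a}$)
$q{\left(P \right)} - 34069 = \frac{-28 - -3}{1 + 2 \left(-3\right)} - 34069 = \frac{-28 + 3}{1 - 6} - 34069 = \frac{1}{-5} \left(-25\right) - 34069 = \left(- \frac{1}{5}\right) \left(-25\right) - 34069 = 5 - 34069 = -34064$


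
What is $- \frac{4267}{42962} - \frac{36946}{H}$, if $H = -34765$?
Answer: $\frac{1438931797}{1493573930} \approx 0.96342$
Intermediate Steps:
$- \frac{4267}{42962} - \frac{36946}{H} = - \frac{4267}{42962} - \frac{36946}{-34765} = \left(-4267\right) \frac{1}{42962} - - \frac{36946}{34765} = - \frac{4267}{42962} + \frac{36946}{34765} = \frac{1438931797}{1493573930}$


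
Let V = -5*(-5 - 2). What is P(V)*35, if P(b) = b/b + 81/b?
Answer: 116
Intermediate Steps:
V = 35 (V = -5*(-7) = 35)
P(b) = 1 + 81/b
P(V)*35 = ((81 + 35)/35)*35 = ((1/35)*116)*35 = (116/35)*35 = 116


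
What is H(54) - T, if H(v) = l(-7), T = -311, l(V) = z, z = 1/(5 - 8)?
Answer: 932/3 ≈ 310.67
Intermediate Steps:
z = -⅓ (z = 1/(-3) = -⅓ ≈ -0.33333)
l(V) = -⅓
H(v) = -⅓
H(54) - T = -⅓ - 1*(-311) = -⅓ + 311 = 932/3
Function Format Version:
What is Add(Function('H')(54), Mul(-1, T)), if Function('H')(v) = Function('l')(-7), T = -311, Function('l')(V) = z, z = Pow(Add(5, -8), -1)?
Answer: Rational(932, 3) ≈ 310.67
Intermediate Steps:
z = Rational(-1, 3) (z = Pow(-3, -1) = Rational(-1, 3) ≈ -0.33333)
Function('l')(V) = Rational(-1, 3)
Function('H')(v) = Rational(-1, 3)
Add(Function('H')(54), Mul(-1, T)) = Add(Rational(-1, 3), Mul(-1, -311)) = Add(Rational(-1, 3), 311) = Rational(932, 3)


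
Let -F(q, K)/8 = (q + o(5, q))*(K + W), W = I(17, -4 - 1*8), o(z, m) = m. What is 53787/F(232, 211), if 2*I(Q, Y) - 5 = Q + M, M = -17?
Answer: -53787/792512 ≈ -0.067869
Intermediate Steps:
I(Q, Y) = -6 + Q/2 (I(Q, Y) = 5/2 + (Q - 17)/2 = 5/2 + (-17 + Q)/2 = 5/2 + (-17/2 + Q/2) = -6 + Q/2)
W = 5/2 (W = -6 + (½)*17 = -6 + 17/2 = 5/2 ≈ 2.5000)
F(q, K) = -16*q*(5/2 + K) (F(q, K) = -8*(q + q)*(K + 5/2) = -8*2*q*(5/2 + K) = -16*q*(5/2 + K))
53787/F(232, 211) = 53787/((8*232*(-5 - 2*211))) = 53787/((8*232*(-5 - 422))) = 53787/((8*232*(-427))) = 53787/(-792512) = 53787*(-1/792512) = -53787/792512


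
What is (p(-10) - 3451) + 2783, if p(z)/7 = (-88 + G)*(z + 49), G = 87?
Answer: -941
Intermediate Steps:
p(z) = -343 - 7*z (p(z) = 7*((-88 + 87)*(z + 49)) = 7*(-(49 + z)) = 7*(-49 - z) = -343 - 7*z)
(p(-10) - 3451) + 2783 = ((-343 - 7*(-10)) - 3451) + 2783 = ((-343 + 70) - 3451) + 2783 = (-273 - 3451) + 2783 = -3724 + 2783 = -941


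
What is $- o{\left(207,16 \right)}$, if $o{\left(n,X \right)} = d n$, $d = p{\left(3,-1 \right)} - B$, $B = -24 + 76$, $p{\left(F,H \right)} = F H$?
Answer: $11385$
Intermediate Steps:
$B = 52$
$d = -55$ ($d = 3 \left(-1\right) - 52 = -3 - 52 = -55$)
$o{\left(n,X \right)} = - 55 n$
$- o{\left(207,16 \right)} = - \left(-55\right) 207 = \left(-1\right) \left(-11385\right) = 11385$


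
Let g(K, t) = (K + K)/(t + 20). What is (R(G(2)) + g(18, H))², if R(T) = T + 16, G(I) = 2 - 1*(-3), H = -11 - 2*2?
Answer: 19881/25 ≈ 795.24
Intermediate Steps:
H = -15 (H = -11 - 4 = -15)
g(K, t) = 2*K/(20 + t) (g(K, t) = (2*K)/(20 + t) = 2*K/(20 + t))
G(I) = 5 (G(I) = 2 + 3 = 5)
R(T) = 16 + T
(R(G(2)) + g(18, H))² = ((16 + 5) + 2*18/(20 - 15))² = (21 + 2*18/5)² = (21 + 2*18*(⅕))² = (21 + 36/5)² = (141/5)² = 19881/25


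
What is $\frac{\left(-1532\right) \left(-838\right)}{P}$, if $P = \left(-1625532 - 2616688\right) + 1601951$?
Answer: $- \frac{1283816}{2640269} \approx -0.48624$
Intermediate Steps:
$P = -2640269$ ($P = -4242220 + 1601951 = -2640269$)
$\frac{\left(-1532\right) \left(-838\right)}{P} = \frac{\left(-1532\right) \left(-838\right)}{-2640269} = 1283816 \left(- \frac{1}{2640269}\right) = - \frac{1283816}{2640269}$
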